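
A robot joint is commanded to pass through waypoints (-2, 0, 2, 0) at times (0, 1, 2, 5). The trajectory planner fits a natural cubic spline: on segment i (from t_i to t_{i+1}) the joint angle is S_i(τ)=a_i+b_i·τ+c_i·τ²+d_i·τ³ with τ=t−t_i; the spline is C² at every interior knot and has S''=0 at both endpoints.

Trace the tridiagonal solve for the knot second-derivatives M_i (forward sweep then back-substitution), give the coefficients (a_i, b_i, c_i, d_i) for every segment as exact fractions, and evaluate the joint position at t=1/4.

  seg 0: a=-2 b=178/93 c=0 d=8/93
  seg 1: a=0 b=202/93 c=8/31 d=-40/93
  seg 2: a=2 b=130/93 c=-32/31 d=32/279
S(1/4) = -377/248

Δ: Δ0=2, Δ1=2, Δ2=-2/3
row 1: diag=4, rhs=0; c'=1/4, d'=0
row 2: denom=8−1·1/4=31/4; d'=(-16−1·0)/(31/4)=-64/31
back: M2=-64/31
back: M1=0−1/4·-64/31=16/31
M: M0=0, M1=16/31, M2=-64/31, M3=0
seg 0: a=-2, c=M0/2=0, d=(M1−M0)/(6·1)=8/93, b=Δ0−h0·(2M0+M1)/6=178/93
seg 1: a=0, c=M1/2=8/31, d=(M2−M1)/(6·1)=-40/93, b=Δ1−h1·(2M1+M2)/6=202/93
seg 2: a=2, c=M2/2=-32/31, d=(M3−M2)/(6·3)=32/279, b=Δ2−h2·(2M2+M3)/6=130/93
t_q=1/4 → seg 0, τ=1/4; S=-2+178/93·τ+0·τ²+8/93·τ³=-377/248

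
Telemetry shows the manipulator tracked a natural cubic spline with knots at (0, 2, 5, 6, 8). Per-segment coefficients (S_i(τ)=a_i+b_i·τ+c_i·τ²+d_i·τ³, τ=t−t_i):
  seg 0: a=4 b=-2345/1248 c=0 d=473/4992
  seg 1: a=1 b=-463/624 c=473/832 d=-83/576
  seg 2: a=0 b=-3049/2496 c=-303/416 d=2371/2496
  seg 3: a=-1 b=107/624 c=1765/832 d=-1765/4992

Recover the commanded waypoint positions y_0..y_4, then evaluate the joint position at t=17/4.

y_0=4 y_1=1 y_2=0 y_3=-1 y_4=5
S(17/4) = 30205/53248

y_0 = S_0(0) = a_0 = 4
y_1 = S_1(0) = a_1 = 1
y_2 = S_2(0) = a_2 = 0
y_3 = S_3(0) = a_3 = -1
y_4 = S_3(2) = 5
t_q=17/4 is in segment 1 (τ=9/4); S_1(τ)=30205/53248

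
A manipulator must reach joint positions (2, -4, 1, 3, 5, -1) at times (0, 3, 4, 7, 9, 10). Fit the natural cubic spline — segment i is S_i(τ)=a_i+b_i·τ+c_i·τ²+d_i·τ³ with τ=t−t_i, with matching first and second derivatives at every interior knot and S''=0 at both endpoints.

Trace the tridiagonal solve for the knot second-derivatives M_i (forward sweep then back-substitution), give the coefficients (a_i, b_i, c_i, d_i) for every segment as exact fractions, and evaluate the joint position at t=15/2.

  seg 0: a=2 b=-7669/1548 c=0 d=4573/13932
  seg 1: a=-4 b=3025/774 c=4573/1548 d=-961/516
  seg 2: a=1 b=6547/1548 c=-1019/387 d=6713/13932
  seg 3: a=3 b=1115/774 c=293/172 d=-1489/1548
  seg 4: a=5 b=-2545/774 c=-2099/516 d=2099/1548
S(15/2) = 16619/4128

Δ: Δ0=-2, Δ1=5, Δ2=2/3, Δ3=1, Δ4=-6
row 1: diag=8, rhs=42; c'=1/8, d'=21/4
row 2: denom=8−1·1/8=63/8; d'=(-26−1·21/4)/(63/8)=-250/63
row 3: denom=10−3·8/21=62/7; d'=(2−3·-250/63)/(62/7)=146/93
row 4: denom=6−2·7/31=172/31; d'=(-42−2·146/93)/(172/31)=-2099/258
back: M4=-2099/258
back: M3=146/93−7/31·-2099/258=293/86
back: M2=-250/63−8/21·293/86=-2038/387
back: M1=21/4−1/8·-2038/387=4573/774
M: M0=0, M1=4573/774, M2=-2038/387, M3=293/86, M4=-2099/258, M5=0
seg 0: a=2, c=M0/2=0, d=(M1−M0)/(6·3)=4573/13932, b=Δ0−h0·(2M0+M1)/6=-7669/1548
seg 1: a=-4, c=M1/2=4573/1548, d=(M2−M1)/(6·1)=-961/516, b=Δ1−h1·(2M1+M2)/6=3025/774
seg 2: a=1, c=M2/2=-1019/387, d=(M3−M2)/(6·3)=6713/13932, b=Δ2−h2·(2M2+M3)/6=6547/1548
seg 3: a=3, c=M3/2=293/172, d=(M4−M3)/(6·2)=-1489/1548, b=Δ3−h3·(2M3+M4)/6=1115/774
seg 4: a=5, c=M4/2=-2099/516, d=(M5−M4)/(6·1)=2099/1548, b=Δ4−h4·(2M4+M5)/6=-2545/774
t_q=15/2 → seg 3, τ=1/2; S=3+1115/774·τ+293/172·τ²+-1489/1548·τ³=16619/4128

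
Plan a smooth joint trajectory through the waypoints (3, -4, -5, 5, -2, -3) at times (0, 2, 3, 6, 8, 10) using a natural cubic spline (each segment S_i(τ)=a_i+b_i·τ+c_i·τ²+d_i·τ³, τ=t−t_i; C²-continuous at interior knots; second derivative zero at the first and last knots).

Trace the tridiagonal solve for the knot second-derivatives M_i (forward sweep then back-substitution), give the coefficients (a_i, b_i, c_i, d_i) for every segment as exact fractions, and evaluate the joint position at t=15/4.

Δ: Δ0=-7/2, Δ1=-1, Δ2=10/3, Δ3=-7/2, Δ4=-1/2
row 1: diag=6, rhs=15; c'=1/6, d'=5/2
row 2: denom=8−1·1/6=47/6; d'=(26−1·5/2)/(47/6)=3
row 3: denom=10−3·18/47=416/47; d'=(-41−3·3)/(416/47)=-1175/208
row 4: denom=8−2·47/208=785/104; d'=(18−2·-1175/208)/(785/104)=3047/785
back: M4=3047/785
back: M3=-1175/208−47/208·3047/785=-5123/785
back: M2=3−18/47·-5123/785=4317/785
back: M1=5/2−1/6·4317/785=1243/785
M: M0=0, M1=1243/785, M2=4317/785, M3=-5123/785, M4=3047/785, M5=0
seg 0: a=3, c=M0/2=0, d=(M1−M0)/(6·2)=1243/9420, b=Δ0−h0·(2M0+M1)/6=-18971/4710
seg 1: a=-4, c=M1/2=1243/1570, d=(M2−M1)/(6·1)=1537/2355, b=Δ1−h1·(2M1+M2)/6=-11513/4710
seg 2: a=-5, c=M2/2=4317/1570, d=(M3−M2)/(6·3)=-944/1413, b=Δ2−h2·(2M2+M3)/6=5167/4710
seg 3: a=5, c=M3/2=-5123/1570, d=(M4−M3)/(6·2)=817/942, b=Δ3−h3·(2M3+M4)/6=-2087/4710
seg 4: a=-2, c=M4/2=3047/1570, d=(M5−M4)/(6·2)=-3047/9420, b=Δ4−h4·(2M4+M5)/6=-14543/4710
t_q=15/4 → seg 2, τ=3/4; S=-5+5167/4710·τ+4317/1570·τ²+-944/1413·τ³=-73159/25120

  seg 0: a=3 b=-18971/4710 c=0 d=1243/9420
  seg 1: a=-4 b=-11513/4710 c=1243/1570 d=1537/2355
  seg 2: a=-5 b=5167/4710 c=4317/1570 d=-944/1413
  seg 3: a=5 b=-2087/4710 c=-5123/1570 d=817/942
  seg 4: a=-2 b=-14543/4710 c=3047/1570 d=-3047/9420
S(15/4) = -73159/25120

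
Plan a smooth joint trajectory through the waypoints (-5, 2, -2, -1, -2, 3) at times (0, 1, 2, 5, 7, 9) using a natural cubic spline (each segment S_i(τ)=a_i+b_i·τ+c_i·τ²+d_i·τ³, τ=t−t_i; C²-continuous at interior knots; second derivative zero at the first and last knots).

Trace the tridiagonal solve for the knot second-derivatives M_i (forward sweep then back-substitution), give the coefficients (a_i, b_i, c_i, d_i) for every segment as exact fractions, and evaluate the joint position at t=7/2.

  seg 0: a=-5 b=31109/3102 c=0 d=-9395/3102
  seg 1: a=2 b=1462/1551 c=-9395/1034 d=12853/3102
  seg 2: a=-2 b=-14887/3102 c=1729/517 d=-563/1034
  seg 3: a=-1 b=877/1551 c=-1609/1034 d=6349/12408
  seg 4: a=-2 b=1493/3102 c=3131/2068 d=-3131/12408
S(7/2) = -29049/8272

Δ: Δ0=7, Δ1=-4, Δ2=1/3, Δ3=-1/2, Δ4=5/2
row 1: diag=4, rhs=-66; c'=1/4, d'=-33/2
row 2: denom=8−1·1/4=31/4; d'=(26−1·-33/2)/(31/4)=170/31
row 3: denom=10−3·12/31=274/31; d'=(-5−3·170/31)/(274/31)=-665/274
row 4: denom=8−2·31/137=1034/137; d'=(18−2·-665/274)/(1034/137)=3131/1034
back: M4=3131/1034
back: M3=-665/274−31/137·3131/1034=-1609/517
back: M2=170/31−12/31·-1609/517=3458/517
back: M1=-33/2−1/4·3458/517=-9395/517
M: M0=0, M1=-9395/517, M2=3458/517, M3=-1609/517, M4=3131/1034, M5=0
seg 0: a=-5, c=M0/2=0, d=(M1−M0)/(6·1)=-9395/3102, b=Δ0−h0·(2M0+M1)/6=31109/3102
seg 1: a=2, c=M1/2=-9395/1034, d=(M2−M1)/(6·1)=12853/3102, b=Δ1−h1·(2M1+M2)/6=1462/1551
seg 2: a=-2, c=M2/2=1729/517, d=(M3−M2)/(6·3)=-563/1034, b=Δ2−h2·(2M2+M3)/6=-14887/3102
seg 3: a=-1, c=M3/2=-1609/1034, d=(M4−M3)/(6·2)=6349/12408, b=Δ3−h3·(2M3+M4)/6=877/1551
seg 4: a=-2, c=M4/2=3131/2068, d=(M5−M4)/(6·2)=-3131/12408, b=Δ4−h4·(2M4+M5)/6=1493/3102
t_q=7/2 → seg 2, τ=3/2; S=-2+-14887/3102·τ+1729/517·τ²+-563/1034·τ³=-29049/8272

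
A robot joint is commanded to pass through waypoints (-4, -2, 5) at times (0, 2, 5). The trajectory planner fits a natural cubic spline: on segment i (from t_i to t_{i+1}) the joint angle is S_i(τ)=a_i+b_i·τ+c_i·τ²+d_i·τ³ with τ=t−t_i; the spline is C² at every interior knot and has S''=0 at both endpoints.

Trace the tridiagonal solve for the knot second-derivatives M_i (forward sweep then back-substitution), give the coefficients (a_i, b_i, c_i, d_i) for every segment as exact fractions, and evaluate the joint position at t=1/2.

Δ: Δ0=1, Δ1=7/3
row 1: diag=10, rhs=8; c'=3/10, d'=4/5
back: M1=4/5
M: M0=0, M1=4/5, M2=0
seg 0: a=-4, c=M0/2=0, d=(M1−M0)/(6·2)=1/15, b=Δ0−h0·(2M0+M1)/6=11/15
seg 1: a=-2, c=M1/2=2/5, d=(M2−M1)/(6·3)=-2/45, b=Δ1−h1·(2M1+M2)/6=23/15
t_q=1/2 → seg 0, τ=1/2; S=-4+11/15·τ+0·τ²+1/15·τ³=-29/8

  seg 0: a=-4 b=11/15 c=0 d=1/15
  seg 1: a=-2 b=23/15 c=2/5 d=-2/45
S(1/2) = -29/8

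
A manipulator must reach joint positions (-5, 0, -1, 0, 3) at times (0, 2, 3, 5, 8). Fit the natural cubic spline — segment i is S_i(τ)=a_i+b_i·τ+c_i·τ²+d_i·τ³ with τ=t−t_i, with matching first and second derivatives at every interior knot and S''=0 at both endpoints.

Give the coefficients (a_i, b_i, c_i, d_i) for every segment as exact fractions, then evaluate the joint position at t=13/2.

  seg 0: a=-5 b=1235/326 c=0 d=-105/326
  seg 1: a=0 b=-25/326 c=-315/163 d=329/326
  seg 2: a=-1 b=-149/163 c=357/326 d=-253/1304
  seg 3: a=0 b=371/326 c=-45/652 d=5/652
S(13/2) = 8229/5216

Δ: Δ0=5/2, Δ1=-1, Δ2=1/2, Δ3=1
row 1: diag=6, rhs=-21; c'=1/6, d'=-7/2
row 2: denom=6−1·1/6=35/6; d'=(9−1·-7/2)/(35/6)=15/7
row 3: denom=10−2·12/35=326/35; d'=(3−2·15/7)/(326/35)=-45/326
back: M3=-45/326
back: M2=15/7−12/35·-45/326=357/163
back: M1=-7/2−1/6·357/163=-630/163
M: M0=0, M1=-630/163, M2=357/163, M3=-45/326, M4=0
seg 0: a=-5, c=M0/2=0, d=(M1−M0)/(6·2)=-105/326, b=Δ0−h0·(2M0+M1)/6=1235/326
seg 1: a=0, c=M1/2=-315/163, d=(M2−M1)/(6·1)=329/326, b=Δ1−h1·(2M1+M2)/6=-25/326
seg 2: a=-1, c=M2/2=357/326, d=(M3−M2)/(6·2)=-253/1304, b=Δ2−h2·(2M2+M3)/6=-149/163
seg 3: a=0, c=M3/2=-45/652, d=(M4−M3)/(6·3)=5/652, b=Δ3−h3·(2M3+M4)/6=371/326
t_q=13/2 → seg 3, τ=3/2; S=0+371/326·τ+-45/652·τ²+5/652·τ³=8229/5216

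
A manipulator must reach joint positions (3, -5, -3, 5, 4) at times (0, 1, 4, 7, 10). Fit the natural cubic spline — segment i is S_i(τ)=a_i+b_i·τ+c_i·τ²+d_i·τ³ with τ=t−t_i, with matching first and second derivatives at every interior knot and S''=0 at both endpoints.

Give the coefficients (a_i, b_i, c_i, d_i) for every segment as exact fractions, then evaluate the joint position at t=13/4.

  seg 0: a=3 b=-983/108 c=0 d=119/108
  seg 1: a=-5 b=-313/54 c=119/36 d=-373/972
  seg 2: a=-3 b=397/108 c=-4/27 d=-61/972
  seg 3: a=5 b=59/54 c=-77/108 d=77/972
S(13/4) = -4361/768

Δ: Δ0=-8, Δ1=2/3, Δ2=8/3, Δ3=-1/3
row 1: diag=8, rhs=52; c'=3/8, d'=13/2
row 2: denom=12−3·3/8=87/8; d'=(12−3·13/2)/(87/8)=-20/29
row 3: denom=12−3·8/29=324/29; d'=(-18−3·-20/29)/(324/29)=-77/54
back: M3=-77/54
back: M2=-20/29−8/29·-77/54=-8/27
back: M1=13/2−3/8·-8/27=119/18
M: M0=0, M1=119/18, M2=-8/27, M3=-77/54, M4=0
seg 0: a=3, c=M0/2=0, d=(M1−M0)/(6·1)=119/108, b=Δ0−h0·(2M0+M1)/6=-983/108
seg 1: a=-5, c=M1/2=119/36, d=(M2−M1)/(6·3)=-373/972, b=Δ1−h1·(2M1+M2)/6=-313/54
seg 2: a=-3, c=M2/2=-4/27, d=(M3−M2)/(6·3)=-61/972, b=Δ2−h2·(2M2+M3)/6=397/108
seg 3: a=5, c=M3/2=-77/108, d=(M4−M3)/(6·3)=77/972, b=Δ3−h3·(2M3+M4)/6=59/54
t_q=13/4 → seg 1, τ=9/4; S=-5+-313/54·τ+119/36·τ²+-373/972·τ³=-4361/768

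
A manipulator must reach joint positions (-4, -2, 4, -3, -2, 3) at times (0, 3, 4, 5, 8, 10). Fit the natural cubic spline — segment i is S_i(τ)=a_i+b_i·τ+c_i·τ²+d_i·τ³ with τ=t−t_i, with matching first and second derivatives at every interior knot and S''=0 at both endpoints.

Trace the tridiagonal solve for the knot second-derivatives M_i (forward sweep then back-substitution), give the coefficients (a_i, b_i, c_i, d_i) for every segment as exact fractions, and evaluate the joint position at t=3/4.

Δ: Δ0=2/3, Δ1=6, Δ2=-7, Δ3=1/3, Δ4=5/2
row 1: diag=8, rhs=32; c'=1/8, d'=4
row 2: denom=4−1·1/8=31/8; d'=(-78−1·4)/(31/8)=-656/31
row 3: denom=8−1·8/31=240/31; d'=(44−1·-656/31)/(240/31)=101/12
row 4: denom=10−3·31/80=707/80; d'=(13−3·101/12)/(707/80)=-140/101
back: M4=-140/101
back: M3=101/12−31/80·-140/101=2713/303
back: M2=-656/31−8/31·2713/303=-7112/303
back: M1=4−1/8·-7112/303=2101/303
M: M0=0, M1=2101/303, M2=-7112/303, M3=2713/303, M4=-140/101, M5=0
seg 0: a=-4, c=M0/2=0, d=(M1−M0)/(6·3)=2101/5454, b=Δ0−h0·(2M0+M1)/6=-1697/606
seg 1: a=-2, c=M1/2=2101/606, d=(M2−M1)/(6·1)=-3071/606, b=Δ1−h1·(2M1+M2)/6=2303/303
seg 2: a=4, c=M2/2=-3556/303, d=(M3−M2)/(6·1)=3275/606, b=Δ2−h2·(2M2+M3)/6=-135/202
seg 3: a=-3, c=M3/2=2713/606, d=(M4−M3)/(6·3)=-3133/5454, b=Δ3−h3·(2M3+M4)/6=-2402/303
seg 4: a=-2, c=M4/2=-70/101, d=(M5−M4)/(6·2)=35/303, b=Δ4−h4·(2M4+M5)/6=2075/606
t_q=3/4 → seg 0, τ=3/4; S=-4+-1697/606·τ+0·τ²+2101/5454·τ³=-76763/12928

  seg 0: a=-4 b=-1697/606 c=0 d=2101/5454
  seg 1: a=-2 b=2303/303 c=2101/606 d=-3071/606
  seg 2: a=4 b=-135/202 c=-3556/303 d=3275/606
  seg 3: a=-3 b=-2402/303 c=2713/606 d=-3133/5454
  seg 4: a=-2 b=2075/606 c=-70/101 d=35/303
S(3/4) = -76763/12928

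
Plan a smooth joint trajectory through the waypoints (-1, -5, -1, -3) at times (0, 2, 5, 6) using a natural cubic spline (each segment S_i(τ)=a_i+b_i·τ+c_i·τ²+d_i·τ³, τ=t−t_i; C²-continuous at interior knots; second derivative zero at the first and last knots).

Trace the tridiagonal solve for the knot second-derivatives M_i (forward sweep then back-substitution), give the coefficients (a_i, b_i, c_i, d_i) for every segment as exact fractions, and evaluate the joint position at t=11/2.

Δ: Δ0=-2, Δ1=4/3, Δ2=-2
row 1: diag=10, rhs=20; c'=3/10, d'=2
row 2: denom=8−3·3/10=71/10; d'=(-20−3·2)/(71/10)=-260/71
back: M2=-260/71
back: M1=2−3/10·-260/71=220/71
M: M0=0, M1=220/71, M2=-260/71, M3=0
seg 0: a=-1, c=M0/2=0, d=(M1−M0)/(6·2)=55/213, b=Δ0−h0·(2M0+M1)/6=-646/213
seg 1: a=-5, c=M1/2=110/71, d=(M2−M1)/(6·3)=-80/213, b=Δ1−h1·(2M1+M2)/6=14/213
seg 2: a=-1, c=M2/2=-130/71, d=(M3−M2)/(6·1)=130/213, b=Δ2−h2·(2M2+M3)/6=-166/213
t_q=11/2 → seg 2, τ=1/2; S=-1+-166/213·τ+-130/71·τ²+130/213·τ³=-503/284

  seg 0: a=-1 b=-646/213 c=0 d=55/213
  seg 1: a=-5 b=14/213 c=110/71 d=-80/213
  seg 2: a=-1 b=-166/213 c=-130/71 d=130/213
S(11/2) = -503/284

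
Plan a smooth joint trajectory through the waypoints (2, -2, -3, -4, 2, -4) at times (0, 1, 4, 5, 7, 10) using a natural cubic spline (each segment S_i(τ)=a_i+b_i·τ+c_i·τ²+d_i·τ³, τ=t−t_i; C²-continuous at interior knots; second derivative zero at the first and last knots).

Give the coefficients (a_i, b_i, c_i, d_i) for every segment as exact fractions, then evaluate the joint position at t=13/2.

Δ: Δ0=-4, Δ1=-1/3, Δ2=-1, Δ3=3, Δ4=-2
row 1: diag=8, rhs=22; c'=3/8, d'=11/4
row 2: denom=8−3·3/8=55/8; d'=(-4−3·11/4)/(55/8)=-98/55
row 3: denom=6−1·8/55=322/55; d'=(24−1·-98/55)/(322/55)=709/161
row 4: denom=10−2·55/161=1500/161; d'=(-30−2·709/161)/(1500/161)=-1562/375
back: M4=-1562/375
back: M3=709/161−55/161·-1562/375=437/75
back: M2=-98/55−8/55·437/75=-986/375
back: M1=11/4−3/8·-986/375=467/125
M: M0=0, M1=467/125, M2=-986/375, M3=437/75, M4=-1562/375, M5=0
seg 0: a=2, c=M0/2=0, d=(M1−M0)/(6·1)=467/750, b=Δ0−h0·(2M0+M1)/6=-3467/750
seg 1: a=-2, c=M1/2=467/250, d=(M2−M1)/(6·3)=-2387/6750, b=Δ1−h1·(2M1+M2)/6=-1033/375
seg 2: a=-3, c=M2/2=-493/375, d=(M3−M2)/(6·1)=1057/750, b=Δ2−h2·(2M2+M3)/6=-821/750
seg 3: a=-4, c=M3/2=437/150, d=(M4−M3)/(6·2)=-1249/1500, b=Δ3−h3·(2M3+M4)/6=63/125
seg 4: a=2, c=M4/2=-781/375, d=(M5−M4)/(6·3)=781/3375, b=Δ4−h4·(2M4+M5)/6=812/375
t_q=13/2 → seg 3, τ=3/2; S=-4+63/125·τ+437/150·τ²+-1249/1500·τ³=2003/4000

  seg 0: a=2 b=-3467/750 c=0 d=467/750
  seg 1: a=-2 b=-1033/375 c=467/250 d=-2387/6750
  seg 2: a=-3 b=-821/750 c=-493/375 d=1057/750
  seg 3: a=-4 b=63/125 c=437/150 d=-1249/1500
  seg 4: a=2 b=812/375 c=-781/375 d=781/3375
S(13/2) = 2003/4000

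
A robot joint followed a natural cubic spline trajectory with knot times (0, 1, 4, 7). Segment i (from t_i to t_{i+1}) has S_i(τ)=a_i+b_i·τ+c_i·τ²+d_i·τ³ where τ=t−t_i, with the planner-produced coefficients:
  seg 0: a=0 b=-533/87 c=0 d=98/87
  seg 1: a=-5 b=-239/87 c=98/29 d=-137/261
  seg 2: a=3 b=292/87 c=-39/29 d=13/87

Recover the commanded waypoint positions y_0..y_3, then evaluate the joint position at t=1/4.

y_0=0 y_1=-5 y_2=3 y_3=5
S(1/4) = -1405/928

y_0 = S_0(0) = a_0 = 0
y_1 = S_1(0) = a_1 = -5
y_2 = S_2(0) = a_2 = 3
y_3 = S_2(3) = 5
t_q=1/4 is in segment 0 (τ=1/4); S_0(τ)=-1405/928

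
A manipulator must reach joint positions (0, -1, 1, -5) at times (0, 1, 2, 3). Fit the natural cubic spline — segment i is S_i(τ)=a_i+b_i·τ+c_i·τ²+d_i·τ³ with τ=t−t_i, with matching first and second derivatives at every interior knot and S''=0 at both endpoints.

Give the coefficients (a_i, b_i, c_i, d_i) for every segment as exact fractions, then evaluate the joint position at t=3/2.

  seg 0: a=0 b=-7/3 c=0 d=4/3
  seg 1: a=-1 b=5/3 c=4 d=-11/3
  seg 2: a=1 b=-4/3 c=-7 d=7/3
S(3/2) = 3/8

Δ: Δ0=-1, Δ1=2, Δ2=-6
row 1: diag=4, rhs=18; c'=1/4, d'=9/2
row 2: denom=4−1·1/4=15/4; d'=(-48−1·9/2)/(15/4)=-14
back: M2=-14
back: M1=9/2−1/4·-14=8
M: M0=0, M1=8, M2=-14, M3=0
seg 0: a=0, c=M0/2=0, d=(M1−M0)/(6·1)=4/3, b=Δ0−h0·(2M0+M1)/6=-7/3
seg 1: a=-1, c=M1/2=4, d=(M2−M1)/(6·1)=-11/3, b=Δ1−h1·(2M1+M2)/6=5/3
seg 2: a=1, c=M2/2=-7, d=(M3−M2)/(6·1)=7/3, b=Δ2−h2·(2M2+M3)/6=-4/3
t_q=3/2 → seg 1, τ=1/2; S=-1+5/3·τ+4·τ²+-11/3·τ³=3/8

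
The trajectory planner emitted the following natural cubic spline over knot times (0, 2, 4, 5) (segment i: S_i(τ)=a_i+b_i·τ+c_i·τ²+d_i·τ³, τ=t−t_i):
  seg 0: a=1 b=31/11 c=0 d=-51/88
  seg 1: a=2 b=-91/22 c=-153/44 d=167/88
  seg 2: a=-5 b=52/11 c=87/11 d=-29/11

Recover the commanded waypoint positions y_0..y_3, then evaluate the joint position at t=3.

y_0 = S_0(0) = a_0 = 1
y_1 = S_1(0) = a_1 = 2
y_2 = S_2(0) = a_2 = -5
y_3 = S_2(1) = 5
t_q=3 is in segment 1 (τ=1); S_1(τ)=-327/88

y_0=1 y_1=2 y_2=-5 y_3=5
S(3) = -327/88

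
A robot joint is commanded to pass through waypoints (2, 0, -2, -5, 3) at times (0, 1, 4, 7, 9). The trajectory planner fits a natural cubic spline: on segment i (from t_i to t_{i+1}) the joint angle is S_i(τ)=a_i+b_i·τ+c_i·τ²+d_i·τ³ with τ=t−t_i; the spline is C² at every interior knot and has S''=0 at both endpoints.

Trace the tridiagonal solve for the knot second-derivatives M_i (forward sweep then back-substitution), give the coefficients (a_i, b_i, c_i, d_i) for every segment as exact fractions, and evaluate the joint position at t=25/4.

  seg 0: a=2 b=-257/114 c=0 d=29/114
  seg 1: a=0 b=-85/57 c=29/38 d=-167/1026
  seg 2: a=-2 b=-149/114 c=-40/57 d=275/1026
  seg 3: a=-5 b=98/57 c=65/38 d=-65/228
S(25/4) = -13231/2432

Δ: Δ0=-2, Δ1=-2/3, Δ2=-1, Δ3=4
row 1: diag=8, rhs=8; c'=3/8, d'=1
row 2: denom=12−3·3/8=87/8; d'=(-2−3·1)/(87/8)=-40/87
row 3: denom=10−3·8/29=266/29; d'=(30−3·-40/87)/(266/29)=65/19
back: M3=65/19
back: M2=-40/87−8/29·65/19=-80/57
back: M1=1−3/8·-80/57=29/19
M: M0=0, M1=29/19, M2=-80/57, M3=65/19, M4=0
seg 0: a=2, c=M0/2=0, d=(M1−M0)/(6·1)=29/114, b=Δ0−h0·(2M0+M1)/6=-257/114
seg 1: a=0, c=M1/2=29/38, d=(M2−M1)/(6·3)=-167/1026, b=Δ1−h1·(2M1+M2)/6=-85/57
seg 2: a=-2, c=M2/2=-40/57, d=(M3−M2)/(6·3)=275/1026, b=Δ2−h2·(2M2+M3)/6=-149/114
seg 3: a=-5, c=M3/2=65/38, d=(M4−M3)/(6·2)=-65/228, b=Δ3−h3·(2M3+M4)/6=98/57
t_q=25/4 → seg 2, τ=9/4; S=-2+-149/114·τ+-40/57·τ²+275/1026·τ³=-13231/2432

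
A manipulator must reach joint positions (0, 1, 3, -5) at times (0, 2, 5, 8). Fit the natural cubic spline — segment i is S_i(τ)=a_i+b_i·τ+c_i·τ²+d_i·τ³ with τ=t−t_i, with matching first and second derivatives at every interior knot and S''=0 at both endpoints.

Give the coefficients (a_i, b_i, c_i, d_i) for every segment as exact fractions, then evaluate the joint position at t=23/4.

  seg 0: a=0 b=21/74 c=0 d=2/37
  seg 1: a=1 b=69/74 c=12/37 d=-275/1998
  seg 2: a=3 b=-31/37 c=-203/222 d=203/1998
S(23/4) = 8999/4736

Δ: Δ0=1/2, Δ1=2/3, Δ2=-8/3
row 1: diag=10, rhs=1; c'=3/10, d'=1/10
row 2: denom=12−3·3/10=111/10; d'=(-20−3·1/10)/(111/10)=-203/111
back: M2=-203/111
back: M1=1/10−3/10·-203/111=24/37
M: M0=0, M1=24/37, M2=-203/111, M3=0
seg 0: a=0, c=M0/2=0, d=(M1−M0)/(6·2)=2/37, b=Δ0−h0·(2M0+M1)/6=21/74
seg 1: a=1, c=M1/2=12/37, d=(M2−M1)/(6·3)=-275/1998, b=Δ1−h1·(2M1+M2)/6=69/74
seg 2: a=3, c=M2/2=-203/222, d=(M3−M2)/(6·3)=203/1998, b=Δ2−h2·(2M2+M3)/6=-31/37
t_q=23/4 → seg 2, τ=3/4; S=3+-31/37·τ+-203/222·τ²+203/1998·τ³=8999/4736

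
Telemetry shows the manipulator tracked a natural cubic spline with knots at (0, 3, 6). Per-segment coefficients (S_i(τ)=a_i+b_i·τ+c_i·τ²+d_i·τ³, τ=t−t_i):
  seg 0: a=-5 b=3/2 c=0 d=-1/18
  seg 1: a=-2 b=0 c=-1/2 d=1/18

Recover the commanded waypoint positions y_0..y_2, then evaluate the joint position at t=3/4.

y_0=-5 y_1=-2 y_2=-5
S(3/4) = -499/128

y_0 = S_0(0) = a_0 = -5
y_1 = S_1(0) = a_1 = -2
y_2 = S_1(3) = -5
t_q=3/4 is in segment 0 (τ=3/4); S_0(τ)=-499/128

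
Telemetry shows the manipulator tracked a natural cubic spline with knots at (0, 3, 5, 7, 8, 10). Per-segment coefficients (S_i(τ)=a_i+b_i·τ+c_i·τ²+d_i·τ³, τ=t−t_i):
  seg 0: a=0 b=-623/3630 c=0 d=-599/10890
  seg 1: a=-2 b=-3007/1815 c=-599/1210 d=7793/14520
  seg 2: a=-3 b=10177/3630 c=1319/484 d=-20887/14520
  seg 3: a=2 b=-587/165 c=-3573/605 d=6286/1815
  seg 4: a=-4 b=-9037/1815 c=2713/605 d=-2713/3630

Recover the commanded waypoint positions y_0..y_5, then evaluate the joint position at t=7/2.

y_0=0 y_1=-2 y_2=-3 y_3=2 y_4=-4 y_5=-2
S(7/2) = -111709/38720

y_0 = S_0(0) = a_0 = 0
y_1 = S_1(0) = a_1 = -2
y_2 = S_2(0) = a_2 = -3
y_3 = S_3(0) = a_3 = 2
y_4 = S_4(0) = a_4 = -4
y_5 = S_4(2) = -2
t_q=7/2 is in segment 1 (τ=1/2); S_1(τ)=-111709/38720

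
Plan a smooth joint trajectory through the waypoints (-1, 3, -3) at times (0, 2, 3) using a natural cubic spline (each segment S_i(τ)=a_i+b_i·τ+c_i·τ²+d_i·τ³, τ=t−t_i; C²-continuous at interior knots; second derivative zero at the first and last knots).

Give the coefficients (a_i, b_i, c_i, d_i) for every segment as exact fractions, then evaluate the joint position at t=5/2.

Δ: Δ0=2, Δ1=-6
row 1: diag=6, rhs=-48; c'=1/6, d'=-8
back: M1=-8
M: M0=0, M1=-8, M2=0
seg 0: a=-1, c=M0/2=0, d=(M1−M0)/(6·2)=-2/3, b=Δ0−h0·(2M0+M1)/6=14/3
seg 1: a=3, c=M1/2=-4, d=(M2−M1)/(6·1)=4/3, b=Δ1−h1·(2M1+M2)/6=-10/3
t_q=5/2 → seg 1, τ=1/2; S=3+-10/3·τ+-4·τ²+4/3·τ³=1/2

  seg 0: a=-1 b=14/3 c=0 d=-2/3
  seg 1: a=3 b=-10/3 c=-4 d=4/3
S(5/2) = 1/2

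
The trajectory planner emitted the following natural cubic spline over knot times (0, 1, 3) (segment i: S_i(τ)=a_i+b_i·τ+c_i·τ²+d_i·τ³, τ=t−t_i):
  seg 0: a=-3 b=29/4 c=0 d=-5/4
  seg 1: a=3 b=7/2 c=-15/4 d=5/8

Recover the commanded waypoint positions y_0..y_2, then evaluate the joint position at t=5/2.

y_0 = S_0(0) = a_0 = -3
y_1 = S_1(0) = a_1 = 3
y_2 = S_1(2) = 0
t_q=5/2 is in segment 1 (τ=3/2); S_1(τ)=123/64

y_0=-3 y_1=3 y_2=0
S(5/2) = 123/64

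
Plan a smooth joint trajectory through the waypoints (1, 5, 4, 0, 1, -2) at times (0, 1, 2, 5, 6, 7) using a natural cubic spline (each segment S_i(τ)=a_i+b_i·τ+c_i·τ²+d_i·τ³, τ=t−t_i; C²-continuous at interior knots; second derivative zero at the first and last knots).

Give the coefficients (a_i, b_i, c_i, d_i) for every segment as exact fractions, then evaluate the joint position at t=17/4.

Δ: Δ0=4, Δ1=-1, Δ2=-4/3, Δ3=1, Δ4=-3
row 1: diag=4, rhs=-30; c'=1/4, d'=-15/2
row 2: denom=8−1·1/4=31/4; d'=(-2−1·-15/2)/(31/4)=22/31
row 3: denom=8−3·12/31=212/31; d'=(14−3·22/31)/(212/31)=92/53
row 4: denom=4−1·31/212=817/212; d'=(-24−1·92/53)/(817/212)=-5456/817
back: M4=-5456/817
back: M3=92/53−31/212·-5456/817=2216/817
back: M2=22/31−12/31·2216/817=-278/817
back: M1=-15/2−1/4·-278/817=-6058/817
M: M0=0, M1=-6058/817, M2=-278/817, M3=2216/817, M4=-5456/817, M5=0
seg 0: a=1, c=M0/2=0, d=(M1−M0)/(6·1)=-3029/2451, b=Δ0−h0·(2M0+M1)/6=12833/2451
seg 1: a=5, c=M1/2=-3029/817, d=(M2−M1)/(6·1)=2890/2451, b=Δ1−h1·(2M1+M2)/6=3746/2451
seg 2: a=4, c=M2/2=-139/817, d=(M3−M2)/(6·3)=29/171, b=Δ2−h2·(2M2+M3)/6=-5758/2451
seg 3: a=0, c=M3/2=1108/817, d=(M4−M3)/(6·1)=-3836/2451, b=Δ3−h3·(2M3+M4)/6=2963/2451
seg 4: a=1, c=M4/2=-2728/817, d=(M5−M4)/(6·1)=2728/2451, b=Δ4−h4·(2M4+M5)/6=-1897/2451
t_q=17/4 → seg 2, τ=9/4; S=4+-5758/2451·τ+-139/817·τ²+29/171·τ³=-11261/52288

  seg 0: a=1 b=12833/2451 c=0 d=-3029/2451
  seg 1: a=5 b=3746/2451 c=-3029/817 d=2890/2451
  seg 2: a=4 b=-5758/2451 c=-139/817 d=29/171
  seg 3: a=0 b=2963/2451 c=1108/817 d=-3836/2451
  seg 4: a=1 b=-1897/2451 c=-2728/817 d=2728/2451
S(17/4) = -11261/52288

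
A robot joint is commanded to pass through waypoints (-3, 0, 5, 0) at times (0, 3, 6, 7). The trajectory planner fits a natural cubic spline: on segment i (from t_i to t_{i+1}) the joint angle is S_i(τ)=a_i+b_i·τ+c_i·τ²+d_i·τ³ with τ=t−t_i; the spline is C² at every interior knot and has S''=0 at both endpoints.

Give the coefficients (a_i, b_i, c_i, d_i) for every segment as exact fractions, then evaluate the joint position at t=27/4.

  seg 0: a=-3 b=11/87 c=0 d=76/783
  seg 1: a=0 b=239/87 c=76/87 d=-322/783
  seg 2: a=5 b=-271/87 c=-82/29 d=82/87
S(27/4) = 1365/928

Δ: Δ0=1, Δ1=5/3, Δ2=-5
row 1: diag=12, rhs=4; c'=1/4, d'=1/3
row 2: denom=8−3·1/4=29/4; d'=(-40−3·1/3)/(29/4)=-164/29
back: M2=-164/29
back: M1=1/3−1/4·-164/29=152/87
M: M0=0, M1=152/87, M2=-164/29, M3=0
seg 0: a=-3, c=M0/2=0, d=(M1−M0)/(6·3)=76/783, b=Δ0−h0·(2M0+M1)/6=11/87
seg 1: a=0, c=M1/2=76/87, d=(M2−M1)/(6·3)=-322/783, b=Δ1−h1·(2M1+M2)/6=239/87
seg 2: a=5, c=M2/2=-82/29, d=(M3−M2)/(6·1)=82/87, b=Δ2−h2·(2M2+M3)/6=-271/87
t_q=27/4 → seg 2, τ=3/4; S=5+-271/87·τ+-82/29·τ²+82/87·τ³=1365/928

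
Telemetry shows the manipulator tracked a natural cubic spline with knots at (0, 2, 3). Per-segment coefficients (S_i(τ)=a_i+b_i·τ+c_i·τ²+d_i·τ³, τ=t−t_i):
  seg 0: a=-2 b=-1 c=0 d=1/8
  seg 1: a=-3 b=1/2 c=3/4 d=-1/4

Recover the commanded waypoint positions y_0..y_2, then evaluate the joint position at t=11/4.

y_0 = S_0(0) = a_0 = -2
y_1 = S_1(0) = a_1 = -3
y_2 = S_1(1) = -2
t_q=11/4 is in segment 1 (τ=3/4); S_1(τ)=-591/256

y_0=-2 y_1=-3 y_2=-2
S(11/4) = -591/256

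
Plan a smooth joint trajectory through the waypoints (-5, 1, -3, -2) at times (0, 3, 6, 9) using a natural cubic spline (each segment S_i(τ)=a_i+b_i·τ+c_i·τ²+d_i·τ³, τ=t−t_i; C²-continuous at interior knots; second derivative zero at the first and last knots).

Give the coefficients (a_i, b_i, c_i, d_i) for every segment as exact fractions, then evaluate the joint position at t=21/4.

Δ: Δ0=2, Δ1=-4/3, Δ2=1/3
row 1: diag=12, rhs=-20; c'=1/4, d'=-5/3
row 2: denom=12−3·1/4=45/4; d'=(10−3·-5/3)/(45/4)=4/3
back: M2=4/3
back: M1=-5/3−1/4·4/3=-2
M: M0=0, M1=-2, M2=4/3, M3=0
seg 0: a=-5, c=M0/2=0, d=(M1−M0)/(6·3)=-1/9, b=Δ0−h0·(2M0+M1)/6=3
seg 1: a=1, c=M1/2=-1, d=(M2−M1)/(6·3)=5/27, b=Δ1−h1·(2M1+M2)/6=0
seg 2: a=-3, c=M2/2=2/3, d=(M3−M2)/(6·3)=-2/27, b=Δ2−h2·(2M2+M3)/6=-1
t_q=21/4 → seg 1, τ=9/4; S=1+0·τ+-1·τ²+5/27·τ³=-125/64

  seg 0: a=-5 b=3 c=0 d=-1/9
  seg 1: a=1 b=0 c=-1 d=5/27
  seg 2: a=-3 b=-1 c=2/3 d=-2/27
S(21/4) = -125/64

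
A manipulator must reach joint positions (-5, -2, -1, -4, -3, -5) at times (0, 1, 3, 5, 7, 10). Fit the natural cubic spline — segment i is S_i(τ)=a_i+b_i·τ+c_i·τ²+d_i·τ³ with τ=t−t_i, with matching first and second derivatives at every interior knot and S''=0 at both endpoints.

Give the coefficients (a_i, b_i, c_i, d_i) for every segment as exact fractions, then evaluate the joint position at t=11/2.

  seg 0: a=-5 b=3877/1164 c=0 d=-385/1164
  seg 1: a=-2 b=1361/582 c=-385/388 d=85/2328
  seg 2: a=-1 b=-347/291 c=-75/97 d=721/2328
  seg 3: a=-4 b=-331/582 c=421/388 d=-641/2328
  seg 4: a=-3 b=136/291 c=-55/97 d=55/873
S(11/2) = -25127/6208

Δ: Δ0=3, Δ1=1/2, Δ2=-3/2, Δ3=1/2, Δ4=-2/3
row 1: diag=6, rhs=-15; c'=1/3, d'=-5/2
row 2: denom=8−2·1/3=22/3; d'=(-12−2·-5/2)/(22/3)=-21/22
row 3: denom=8−2·3/11=82/11; d'=(12−2·-21/22)/(82/11)=153/82
row 4: denom=10−2·11/41=388/41; d'=(-7−2·153/82)/(388/41)=-110/97
back: M4=-110/97
back: M3=153/82−11/41·-110/97=421/194
back: M2=-21/22−3/11·421/194=-150/97
back: M1=-5/2−1/3·-150/97=-385/194
M: M0=0, M1=-385/194, M2=-150/97, M3=421/194, M4=-110/97, M5=0
seg 0: a=-5, c=M0/2=0, d=(M1−M0)/(6·1)=-385/1164, b=Δ0−h0·(2M0+M1)/6=3877/1164
seg 1: a=-2, c=M1/2=-385/388, d=(M2−M1)/(6·2)=85/2328, b=Δ1−h1·(2M1+M2)/6=1361/582
seg 2: a=-1, c=M2/2=-75/97, d=(M3−M2)/(6·2)=721/2328, b=Δ2−h2·(2M2+M3)/6=-347/291
seg 3: a=-4, c=M3/2=421/388, d=(M4−M3)/(6·2)=-641/2328, b=Δ3−h3·(2M3+M4)/6=-331/582
seg 4: a=-3, c=M4/2=-55/97, d=(M5−M4)/(6·3)=55/873, b=Δ4−h4·(2M4+M5)/6=136/291
t_q=11/2 → seg 3, τ=1/2; S=-4+-331/582·τ+421/388·τ²+-641/2328·τ³=-25127/6208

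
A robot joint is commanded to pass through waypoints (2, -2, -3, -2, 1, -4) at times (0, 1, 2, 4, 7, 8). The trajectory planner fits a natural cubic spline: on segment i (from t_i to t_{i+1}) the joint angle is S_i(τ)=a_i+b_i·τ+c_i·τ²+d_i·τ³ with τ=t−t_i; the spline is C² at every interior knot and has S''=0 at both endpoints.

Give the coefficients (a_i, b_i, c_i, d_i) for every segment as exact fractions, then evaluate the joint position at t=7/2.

  seg 0: a=2 b=-14279/3010 c=0 d=2239/3010
  seg 1: a=-2 b=-3781/1505 c=6717/3010 d=-433/602
  seg 2: a=-3 b=-89/430 c=111/1505 d=421/3010
  seg 3: a=-2 b=5317/3010 c=1374/1505 d=-3517/9030
  seg 4: a=1 b=-4924/1505 c=-7803/3010 d=2601/3010
S(7/2) = -64353/24080

Δ: Δ0=-4, Δ1=-1, Δ2=1/2, Δ3=1, Δ4=-5
row 1: diag=4, rhs=18; c'=1/4, d'=9/2
row 2: denom=6−1·1/4=23/4; d'=(9−1·9/2)/(23/4)=18/23
row 3: denom=10−2·8/23=214/23; d'=(3−2·18/23)/(214/23)=33/214
row 4: denom=8−3·69/214=1505/214; d'=(-36−3·33/214)/(1505/214)=-7803/1505
back: M4=-7803/1505
back: M3=33/214−69/214·-7803/1505=2748/1505
back: M2=18/23−8/23·2748/1505=222/1505
back: M1=9/2−1/4·222/1505=6717/1505
M: M0=0, M1=6717/1505, M2=222/1505, M3=2748/1505, M4=-7803/1505, M5=0
seg 0: a=2, c=M0/2=0, d=(M1−M0)/(6·1)=2239/3010, b=Δ0−h0·(2M0+M1)/6=-14279/3010
seg 1: a=-2, c=M1/2=6717/3010, d=(M2−M1)/(6·1)=-433/602, b=Δ1−h1·(2M1+M2)/6=-3781/1505
seg 2: a=-3, c=M2/2=111/1505, d=(M3−M2)/(6·2)=421/3010, b=Δ2−h2·(2M2+M3)/6=-89/430
seg 3: a=-2, c=M3/2=1374/1505, d=(M4−M3)/(6·3)=-3517/9030, b=Δ3−h3·(2M3+M4)/6=5317/3010
seg 4: a=1, c=M4/2=-7803/3010, d=(M5−M4)/(6·1)=2601/3010, b=Δ4−h4·(2M4+M5)/6=-4924/1505
t_q=7/2 → seg 2, τ=3/2; S=-3+-89/430·τ+111/1505·τ²+421/3010·τ³=-64353/24080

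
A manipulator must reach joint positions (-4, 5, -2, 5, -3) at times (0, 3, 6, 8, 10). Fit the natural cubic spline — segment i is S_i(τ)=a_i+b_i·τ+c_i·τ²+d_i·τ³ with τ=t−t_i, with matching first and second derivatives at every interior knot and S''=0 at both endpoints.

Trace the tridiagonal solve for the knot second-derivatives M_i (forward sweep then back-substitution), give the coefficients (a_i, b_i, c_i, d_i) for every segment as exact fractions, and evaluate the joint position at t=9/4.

Δ: Δ0=3, Δ1=-7/3, Δ2=7/2, Δ3=-4
row 1: diag=12, rhs=-32; c'=1/4, d'=-8/3
row 2: denom=10−3·1/4=37/4; d'=(35−3·-8/3)/(37/4)=172/37
row 3: denom=8−2·8/37=280/37; d'=(-45−2·172/37)/(280/37)=-287/40
back: M3=-287/40
back: M2=172/37−8/37·-287/40=31/5
back: M1=-8/3−1/4·31/5=-253/60
M: M0=0, M1=-253/60, M2=31/5, M3=-287/40, M4=0
seg 0: a=-4, c=M0/2=0, d=(M1−M0)/(6·3)=-253/1080, b=Δ0−h0·(2M0+M1)/6=613/120
seg 1: a=5, c=M1/2=-253/120, d=(M2−M1)/(6·3)=125/216, b=Δ1−h1·(2M1+M2)/6=-73/60
seg 2: a=-2, c=M2/2=31/10, d=(M3−M2)/(6·2)=-107/96, b=Δ2−h2·(2M2+M3)/6=211/120
seg 3: a=5, c=M3/2=-287/80, d=(M4−M3)/(6·2)=287/480, b=Δ3−h3·(2M3+M4)/6=47/60
t_q=9/4 → seg 0, τ=9/4; S=-4+613/120·τ+0·τ²+-253/1080·τ³=12353/2560

  seg 0: a=-4 b=613/120 c=0 d=-253/1080
  seg 1: a=5 b=-73/60 c=-253/120 d=125/216
  seg 2: a=-2 b=211/120 c=31/10 d=-107/96
  seg 3: a=5 b=47/60 c=-287/80 d=287/480
S(9/4) = 12353/2560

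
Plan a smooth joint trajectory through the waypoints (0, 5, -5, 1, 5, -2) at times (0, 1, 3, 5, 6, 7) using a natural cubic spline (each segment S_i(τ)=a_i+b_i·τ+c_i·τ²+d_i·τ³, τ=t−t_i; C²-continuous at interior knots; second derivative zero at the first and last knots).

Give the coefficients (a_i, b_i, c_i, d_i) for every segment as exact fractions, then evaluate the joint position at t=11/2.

Δ: Δ0=5, Δ1=-5, Δ2=3, Δ3=4, Δ4=-7
row 1: diag=6, rhs=-60; c'=1/3, d'=-10
row 2: denom=8−2·1/3=22/3; d'=(48−2·-10)/(22/3)=102/11
row 3: denom=6−2·3/11=60/11; d'=(6−2·102/11)/(60/11)=-23/10
row 4: denom=4−1·11/60=229/60; d'=(-66−1·-23/10)/(229/60)=-3822/229
back: M4=-3822/229
back: M3=-23/10−11/60·-3822/229=174/229
back: M2=102/11−3/11·174/229=2076/229
back: M1=-10−1/3·2076/229=-2982/229
M: M0=0, M1=-2982/229, M2=2076/229, M3=174/229, M4=-3822/229, M5=0
seg 0: a=0, c=M0/2=0, d=(M1−M0)/(6·1)=-497/229, b=Δ0−h0·(2M0+M1)/6=1642/229
seg 1: a=5, c=M1/2=-1491/229, d=(M2−M1)/(6·2)=843/458, b=Δ1−h1·(2M1+M2)/6=151/229
seg 2: a=-5, c=M2/2=1038/229, d=(M3−M2)/(6·2)=-317/458, b=Δ2−h2·(2M2+M3)/6=-755/229
seg 3: a=1, c=M3/2=87/229, d=(M4−M3)/(6·1)=-666/229, b=Δ3−h3·(2M3+M4)/6=1495/229
seg 4: a=5, c=M4/2=-1911/229, d=(M5−M4)/(6·1)=637/229, b=Δ4−h4·(2M4+M5)/6=-329/229
t_q=11/2 → seg 3, τ=1/2; S=1+1495/229·τ+87/229·τ²+-666/229·τ³=915/229

  seg 0: a=0 b=1642/229 c=0 d=-497/229
  seg 1: a=5 b=151/229 c=-1491/229 d=843/458
  seg 2: a=-5 b=-755/229 c=1038/229 d=-317/458
  seg 3: a=1 b=1495/229 c=87/229 d=-666/229
  seg 4: a=5 b=-329/229 c=-1911/229 d=637/229
S(11/2) = 915/229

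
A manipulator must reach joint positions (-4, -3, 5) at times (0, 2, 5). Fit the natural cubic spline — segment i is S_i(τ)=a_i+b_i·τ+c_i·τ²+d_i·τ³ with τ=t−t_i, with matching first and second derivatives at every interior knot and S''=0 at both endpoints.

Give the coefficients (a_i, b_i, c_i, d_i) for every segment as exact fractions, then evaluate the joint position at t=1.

Δ: Δ0=1/2, Δ1=8/3
row 1: diag=10, rhs=13; c'=3/10, d'=13/10
back: M1=13/10
M: M0=0, M1=13/10, M2=0
seg 0: a=-4, c=M0/2=0, d=(M1−M0)/(6·2)=13/120, b=Δ0−h0·(2M0+M1)/6=1/15
seg 1: a=-3, c=M1/2=13/20, d=(M2−M1)/(6·3)=-13/180, b=Δ1−h1·(2M1+M2)/6=41/30
t_q=1 → seg 0, τ=1; S=-4+1/15·τ+0·τ²+13/120·τ³=-153/40

  seg 0: a=-4 b=1/15 c=0 d=13/120
  seg 1: a=-3 b=41/30 c=13/20 d=-13/180
S(1) = -153/40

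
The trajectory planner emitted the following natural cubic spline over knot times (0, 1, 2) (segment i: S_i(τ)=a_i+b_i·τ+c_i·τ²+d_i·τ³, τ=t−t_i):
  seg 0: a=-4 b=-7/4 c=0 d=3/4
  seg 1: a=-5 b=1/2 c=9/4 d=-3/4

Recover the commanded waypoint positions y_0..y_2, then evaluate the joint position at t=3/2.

y_0 = S_0(0) = a_0 = -4
y_1 = S_1(0) = a_1 = -5
y_2 = S_1(1) = -3
t_q=3/2 is in segment 1 (τ=1/2); S_1(τ)=-137/32

y_0=-4 y_1=-5 y_2=-3
S(3/2) = -137/32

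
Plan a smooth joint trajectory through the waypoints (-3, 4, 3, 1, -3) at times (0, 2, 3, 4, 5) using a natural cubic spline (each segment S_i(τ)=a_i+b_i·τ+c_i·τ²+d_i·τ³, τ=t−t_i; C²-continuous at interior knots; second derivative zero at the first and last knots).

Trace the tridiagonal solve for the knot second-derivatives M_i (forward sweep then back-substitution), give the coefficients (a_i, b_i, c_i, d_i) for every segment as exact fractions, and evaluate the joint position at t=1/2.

Δ: Δ0=7/2, Δ1=-1, Δ2=-2, Δ3=-4
row 1: diag=6, rhs=-27; c'=1/6, d'=-9/2
row 2: denom=4−1·1/6=23/6; d'=(-6−1·-9/2)/(23/6)=-9/23
row 3: denom=4−1·6/23=86/23; d'=(-12−1·-9/23)/(86/23)=-267/86
back: M3=-267/86
back: M2=-9/23−6/23·-267/86=18/43
back: M1=-9/2−1/6·18/43=-393/86
M: M0=0, M1=-393/86, M2=18/43, M3=-267/86, M4=0
seg 0: a=-3, c=M0/2=0, d=(M1−M0)/(6·2)=-131/344, b=Δ0−h0·(2M0+M1)/6=216/43
seg 1: a=4, c=M1/2=-393/172, d=(M2−M1)/(6·1)=143/172, b=Δ1−h1·(2M1+M2)/6=39/86
seg 2: a=3, c=M2/2=9/43, d=(M3−M2)/(6·1)=-101/172, b=Δ2−h2·(2M2+M3)/6=-279/172
seg 3: a=1, c=M3/2=-267/172, d=(M4−M3)/(6·1)=89/172, b=Δ3−h3·(2M3+M4)/6=-255/86
t_q=1/2 → seg 0, τ=1/2; S=-3+216/43·τ+0·τ²+-131/344·τ³=-1475/2752

  seg 0: a=-3 b=216/43 c=0 d=-131/344
  seg 1: a=4 b=39/86 c=-393/172 d=143/172
  seg 2: a=3 b=-279/172 c=9/43 d=-101/172
  seg 3: a=1 b=-255/86 c=-267/172 d=89/172
S(1/2) = -1475/2752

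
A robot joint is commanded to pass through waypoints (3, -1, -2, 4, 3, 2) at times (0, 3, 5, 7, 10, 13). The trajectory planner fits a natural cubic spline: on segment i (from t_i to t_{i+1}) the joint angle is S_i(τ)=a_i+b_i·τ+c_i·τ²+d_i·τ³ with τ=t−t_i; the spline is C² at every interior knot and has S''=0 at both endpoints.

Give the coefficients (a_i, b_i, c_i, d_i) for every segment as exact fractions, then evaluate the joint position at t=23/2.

  seg 0: a=3 b=-3299/2652 c=0 d=-79/7956
  seg 1: a=-1 b=-2005/1326 c=-79/884 d=1579/5304
  seg 2: a=-2 b=1129/663 c=375/221 d=-695/1326
  seg 3: a=4 b=1459/663 c=-320/221 d=400/1989
  seg 4: a=3 b=-701/663 c=80/221 d=-80/1989
S(23/2) = 925/442

Δ: Δ0=-4/3, Δ1=-1/2, Δ2=3, Δ3=-1/3, Δ4=-1/3
row 1: diag=10, rhs=5; c'=1/5, d'=1/2
row 2: denom=8−2·1/5=38/5; d'=(21−2·1/2)/(38/5)=50/19
row 3: denom=10−2·5/19=180/19; d'=(-20−2·50/19)/(180/19)=-8/3
row 4: denom=12−3·19/60=221/20; d'=(0−3·-8/3)/(221/20)=160/221
back: M4=160/221
back: M3=-8/3−19/60·160/221=-640/221
back: M2=50/19−5/19·-640/221=750/221
back: M1=1/2−1/5·750/221=-79/442
M: M0=0, M1=-79/442, M2=750/221, M3=-640/221, M4=160/221, M5=0
seg 0: a=3, c=M0/2=0, d=(M1−M0)/(6·3)=-79/7956, b=Δ0−h0·(2M0+M1)/6=-3299/2652
seg 1: a=-1, c=M1/2=-79/884, d=(M2−M1)/(6·2)=1579/5304, b=Δ1−h1·(2M1+M2)/6=-2005/1326
seg 2: a=-2, c=M2/2=375/221, d=(M3−M2)/(6·2)=-695/1326, b=Δ2−h2·(2M2+M3)/6=1129/663
seg 3: a=4, c=M3/2=-320/221, d=(M4−M3)/(6·3)=400/1989, b=Δ3−h3·(2M3+M4)/6=1459/663
seg 4: a=3, c=M4/2=80/221, d=(M5−M4)/(6·3)=-80/1989, b=Δ4−h4·(2M4+M5)/6=-701/663
t_q=23/2 → seg 4, τ=3/2; S=3+-701/663·τ+80/221·τ²+-80/1989·τ³=925/442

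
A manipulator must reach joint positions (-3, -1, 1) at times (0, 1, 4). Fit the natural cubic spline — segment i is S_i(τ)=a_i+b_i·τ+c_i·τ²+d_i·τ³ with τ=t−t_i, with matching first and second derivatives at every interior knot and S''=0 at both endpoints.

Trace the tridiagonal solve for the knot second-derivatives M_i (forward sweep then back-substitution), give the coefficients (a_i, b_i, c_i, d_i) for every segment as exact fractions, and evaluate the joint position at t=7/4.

  seg 0: a=-3 b=13/6 c=0 d=-1/6
  seg 1: a=-1 b=5/3 c=-1/2 d=1/18
S(7/4) = -1/128

Δ: Δ0=2, Δ1=2/3
row 1: diag=8, rhs=-8; c'=3/8, d'=-1
back: M1=-1
M: M0=0, M1=-1, M2=0
seg 0: a=-3, c=M0/2=0, d=(M1−M0)/(6·1)=-1/6, b=Δ0−h0·(2M0+M1)/6=13/6
seg 1: a=-1, c=M1/2=-1/2, d=(M2−M1)/(6·3)=1/18, b=Δ1−h1·(2M1+M2)/6=5/3
t_q=7/4 → seg 1, τ=3/4; S=-1+5/3·τ+-1/2·τ²+1/18·τ³=-1/128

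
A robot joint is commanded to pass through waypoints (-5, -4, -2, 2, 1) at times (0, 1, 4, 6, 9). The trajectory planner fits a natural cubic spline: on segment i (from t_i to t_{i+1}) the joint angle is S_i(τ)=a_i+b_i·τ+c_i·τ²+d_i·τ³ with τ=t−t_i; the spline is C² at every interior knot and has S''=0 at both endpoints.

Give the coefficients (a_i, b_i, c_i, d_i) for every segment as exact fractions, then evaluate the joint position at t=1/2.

Δ: Δ0=1, Δ1=2/3, Δ2=2, Δ3=-1/3
row 1: diag=8, rhs=-2; c'=3/8, d'=-1/4
row 2: denom=10−3·3/8=71/8; d'=(8−3·-1/4)/(71/8)=70/71
row 3: denom=10−2·16/71=678/71; d'=(-14−2·70/71)/(678/71)=-189/113
back: M3=-189/113
back: M2=70/71−16/71·-189/113=154/113
back: M1=-1/4−3/8·154/113=-86/113
M: M0=0, M1=-86/113, M2=154/113, M3=-189/113, M4=0
seg 0: a=-5, c=M0/2=0, d=(M1−M0)/(6·1)=-43/339, b=Δ0−h0·(2M0+M1)/6=382/339
seg 1: a=-4, c=M1/2=-43/113, d=(M2−M1)/(6·3)=40/339, b=Δ1−h1·(2M1+M2)/6=253/339
seg 2: a=-2, c=M2/2=77/113, d=(M3−M2)/(6·2)=-343/1356, b=Δ2−h2·(2M2+M3)/6=559/339
seg 3: a=2, c=M3/2=-189/226, d=(M4−M3)/(6·3)=21/226, b=Δ3−h3·(2M3+M4)/6=454/339
t_q=1/2 → seg 0, τ=1/2; S=-5+382/339·τ+0·τ²+-43/339·τ³=-4025/904

  seg 0: a=-5 b=382/339 c=0 d=-43/339
  seg 1: a=-4 b=253/339 c=-43/113 d=40/339
  seg 2: a=-2 b=559/339 c=77/113 d=-343/1356
  seg 3: a=2 b=454/339 c=-189/226 d=21/226
S(1/2) = -4025/904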